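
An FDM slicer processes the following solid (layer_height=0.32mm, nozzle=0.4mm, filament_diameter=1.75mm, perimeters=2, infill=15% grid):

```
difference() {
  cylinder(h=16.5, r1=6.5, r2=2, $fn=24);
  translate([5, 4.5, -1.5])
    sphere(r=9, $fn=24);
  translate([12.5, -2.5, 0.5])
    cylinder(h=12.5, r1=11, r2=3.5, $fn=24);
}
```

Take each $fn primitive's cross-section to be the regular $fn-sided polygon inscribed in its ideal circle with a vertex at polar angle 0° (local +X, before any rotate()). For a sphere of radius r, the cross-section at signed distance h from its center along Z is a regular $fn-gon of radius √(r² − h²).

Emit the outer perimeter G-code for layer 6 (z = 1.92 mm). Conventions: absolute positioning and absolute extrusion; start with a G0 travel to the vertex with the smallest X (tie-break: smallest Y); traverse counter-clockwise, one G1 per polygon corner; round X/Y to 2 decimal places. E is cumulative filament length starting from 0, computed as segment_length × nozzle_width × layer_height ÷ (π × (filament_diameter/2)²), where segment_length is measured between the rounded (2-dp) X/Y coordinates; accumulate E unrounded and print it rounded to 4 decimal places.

At z = 1.92 mm: the cone contributes a regular 24-gon of circumradius 5.976 (interpolated between r1=6.5 and r2=2 at t=0.116); the r=9 sphere at (5, 4.5) slices to a regular 24-gon of circumradius 8.325 (√(r²−h²) with h=3.42 from center); the cone at (12.5, -2.5): at t=0.114 of its height the radius interpolates to r₁+(r₂−r₁)t = 10.148, giving a regular 24-gon of that circumradius; Taking the first minus the rest: starting from the cone, the r=9 sphere at (5, 4.5) partially overlaps it — only the 64.67 mm² overlap (of its 215.25 mm²) is removed, clipping the outline; the cone at (12.5, -2.5) partially overlaps it — only the 2.08 mm² overlap (of its 319.84 mm²) is removed, clipping the outline — 1 connected region. The outline is a single polygon with 20 vertices. Extrusion per mm of travel: 0.4 × 0.32 / (π × 0.875²) = 0.053216. Accumulating E over each segment gives final E = 1.6480.

G0 X-5.98 Y0.00 Z1.92
G1 X-5.77 Y-1.55 E0.0832
G1 X-5.18 Y-2.99 E0.1661
G1 X-4.23 Y-4.23 E0.2492
G1 X-2.99 Y-5.18 E0.3323
G1 X-1.55 Y-5.77 E0.4151
G1 X0.00 Y-5.98 E0.4984
G1 X1.55 Y-5.77 E0.5816
G1 X2.76 Y-5.27 E0.6513
G1 X2.70 Y-5.13 E0.6594
G1 X2.47 Y-3.39 E0.7528
G1 X0.84 Y-2.71 E0.8468
G1 X-0.89 Y-1.39 E0.9626
G1 X-2.21 Y0.34 E1.0784
G1 X-3.04 Y2.35 E1.1941
G1 X-3.32 Y4.50 E1.3095
G1 X-3.26 Y4.96 E1.3342
G1 X-4.23 Y4.23 E1.3988
G1 X-5.18 Y2.99 E1.4819
G1 X-5.77 Y1.55 E1.5647
G1 X-5.98 Y0.00 E1.6480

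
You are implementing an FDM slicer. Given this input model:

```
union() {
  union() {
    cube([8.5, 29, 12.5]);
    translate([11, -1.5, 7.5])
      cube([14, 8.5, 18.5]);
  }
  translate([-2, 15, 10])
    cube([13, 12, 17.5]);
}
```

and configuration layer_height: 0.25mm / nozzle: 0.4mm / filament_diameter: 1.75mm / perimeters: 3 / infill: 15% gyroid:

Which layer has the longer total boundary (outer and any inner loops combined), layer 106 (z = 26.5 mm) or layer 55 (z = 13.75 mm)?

layer 55 (z = 13.75 mm)

Layer 106 (z = 26.5): the cube does not reach this height (z outside [0, 12.5]); the cube at (11, -1.5) does not reach this height (z outside [7.5, 26]); Combining (union): nothing is present at this height; the cube at (-2, 15) is present — its section is the full 13×12 rectangle (perimeter 50.00 mm); Merging all regions: only the 13×12 cube at (-2, 15) is present, so the union is just that shape — boundary = 50.00 mm. So its perimeter = 50.00 mm. Layer 55 (z = 13.75): the cube is not intersected at this z (z outside [0, 12.5]); the 14×8.5 cube at (11, -1.5) contributes its full rectangle (perimeter 45.00 mm); Merging all regions: only the 14×8.5 cube at (11, -1.5) is present, so the union is just that shape — boundary = 45.00 mm; the cube at (-2, 15) is present — its section is the full 13×12 rectangle (perimeter 50.00 mm); Combining (union): the 2 present regions are separate (no shared area or edge), so areas and boundary lengths simply add and each stays a separate island — boundary = 95.00 mm. So its perimeter = 95.00 mm. Layer 55 is larger (95.00 vs 50.00 mm).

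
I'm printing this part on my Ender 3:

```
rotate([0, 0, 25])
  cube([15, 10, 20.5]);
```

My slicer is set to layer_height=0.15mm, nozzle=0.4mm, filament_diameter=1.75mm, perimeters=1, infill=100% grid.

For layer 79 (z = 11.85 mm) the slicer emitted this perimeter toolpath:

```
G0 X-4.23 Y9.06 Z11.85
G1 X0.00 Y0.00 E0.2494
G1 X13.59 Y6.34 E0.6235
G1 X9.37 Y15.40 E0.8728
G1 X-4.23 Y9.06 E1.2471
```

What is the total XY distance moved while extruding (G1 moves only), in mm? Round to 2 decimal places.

Sum the Euclidean lengths of each G1 segment: total = 49.99 mm.

49.99 mm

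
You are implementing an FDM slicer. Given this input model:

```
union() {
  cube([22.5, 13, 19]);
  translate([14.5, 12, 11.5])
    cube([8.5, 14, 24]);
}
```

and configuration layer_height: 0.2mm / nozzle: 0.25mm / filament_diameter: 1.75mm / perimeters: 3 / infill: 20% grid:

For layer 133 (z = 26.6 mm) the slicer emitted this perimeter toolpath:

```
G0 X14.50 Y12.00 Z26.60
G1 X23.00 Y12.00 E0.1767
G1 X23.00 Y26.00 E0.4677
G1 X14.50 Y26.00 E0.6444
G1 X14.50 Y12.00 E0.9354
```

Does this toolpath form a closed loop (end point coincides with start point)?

Start point (G0): (14.50, 12.00). End point (last G1): the path returns to the start — closed.

yes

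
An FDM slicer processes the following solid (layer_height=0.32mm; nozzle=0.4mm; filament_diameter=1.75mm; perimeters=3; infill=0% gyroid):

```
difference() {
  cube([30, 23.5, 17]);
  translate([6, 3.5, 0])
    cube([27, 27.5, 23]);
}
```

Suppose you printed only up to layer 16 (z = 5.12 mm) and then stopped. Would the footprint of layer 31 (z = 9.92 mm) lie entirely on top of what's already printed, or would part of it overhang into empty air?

Compare the two slices. At z = 5.12: the cube (footprint 30×23.5) is included at this height (area 705.00 mm²); the cube at (6, 3.5) is present — its section is the full 27×27.5 rectangle (area 742.50 mm²); Subtracting the remaining from the first: starting from the 30×23.5 cube (705.00 mm²), the 27×27.5 cube at (6, 3.5) partially overlaps it — only the 480.00 mm² overlap (of its 742.50 mm²) is removed, clipping the outline — area = 225.00 mm². At z = 9.92: the cube (footprint 30×23.5) is included at this height (area 705.00 mm²); the 27×27.5 cube at (6, 3.5) contributes its full rectangle (area 742.50 mm²); After the difference (first − rest): starting from the 30×23.5 cube (705.00 mm²), the 27×27.5 cube at (6, 3.5) partially overlaps it — only the 480.00 mm² overlap (of its 742.50 mm²) is removed, clipping the outline — area = 225.00 mm². Checking containment: the cross-section at z = 9.92 is a subset of the cross-section at z = 5.12.

entirely on top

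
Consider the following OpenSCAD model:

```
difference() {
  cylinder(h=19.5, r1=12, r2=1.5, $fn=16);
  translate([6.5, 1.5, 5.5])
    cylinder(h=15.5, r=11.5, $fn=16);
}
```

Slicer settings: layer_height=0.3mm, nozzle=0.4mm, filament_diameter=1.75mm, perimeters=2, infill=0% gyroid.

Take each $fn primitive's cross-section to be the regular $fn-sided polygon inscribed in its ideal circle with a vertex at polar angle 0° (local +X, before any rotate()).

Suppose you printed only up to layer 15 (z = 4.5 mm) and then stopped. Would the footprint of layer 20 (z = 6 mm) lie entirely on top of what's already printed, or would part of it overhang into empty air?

entirely on top

Compare the two slices. At z = 4.5: the cone (r1=12→r2=1.5) has section circumradius 9.577 here — a regular 16-gon (area = (16/2)·9.577²·sin(360°/16) = 280.79 mm²); the cylinder at (6.5, 1.5) is absent (z outside [5.5, 21]); Subtracting the remaining from the first: none of the subtracted shapes is present at this height, so the cone is unchanged — area = 280.79 mm². At z = 6: the cone (r1=12→r2=1.5) has section circumradius 8.769 here — a regular 16-gon (area = (16/2)·8.769²·sin(360°/16) = 235.43 mm²); the cylinder at (6.5, 1.5): section is a regular 16-gon, circumradius r=11.5 (area = (16/2)·11.500²·sin(360°/16) = 404.88 mm²); Subtracting the remaining from the first: starting from the cone (235.43 mm²), the r=11.5 cylinder at (6.5, 1.5) partially overlaps it — only the 177.39 mm² overlap (of its 404.88 mm²) is removed, clipping the outline — area = 58.04 mm². Checking containment: the cross-section at z = 6 is a subset of the cross-section at z = 4.5.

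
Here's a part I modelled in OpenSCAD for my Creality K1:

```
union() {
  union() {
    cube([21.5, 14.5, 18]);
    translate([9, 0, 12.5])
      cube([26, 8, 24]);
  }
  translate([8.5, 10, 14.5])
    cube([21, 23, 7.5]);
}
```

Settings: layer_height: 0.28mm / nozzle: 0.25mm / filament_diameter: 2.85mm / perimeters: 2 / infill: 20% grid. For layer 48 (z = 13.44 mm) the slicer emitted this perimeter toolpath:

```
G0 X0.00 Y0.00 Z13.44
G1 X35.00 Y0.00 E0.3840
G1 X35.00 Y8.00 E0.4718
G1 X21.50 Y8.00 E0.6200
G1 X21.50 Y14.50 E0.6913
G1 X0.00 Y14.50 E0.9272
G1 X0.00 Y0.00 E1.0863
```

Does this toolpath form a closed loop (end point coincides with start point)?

Start point (G0): (0.00, 0.00). End point (last G1): the path returns to the start — closed.

yes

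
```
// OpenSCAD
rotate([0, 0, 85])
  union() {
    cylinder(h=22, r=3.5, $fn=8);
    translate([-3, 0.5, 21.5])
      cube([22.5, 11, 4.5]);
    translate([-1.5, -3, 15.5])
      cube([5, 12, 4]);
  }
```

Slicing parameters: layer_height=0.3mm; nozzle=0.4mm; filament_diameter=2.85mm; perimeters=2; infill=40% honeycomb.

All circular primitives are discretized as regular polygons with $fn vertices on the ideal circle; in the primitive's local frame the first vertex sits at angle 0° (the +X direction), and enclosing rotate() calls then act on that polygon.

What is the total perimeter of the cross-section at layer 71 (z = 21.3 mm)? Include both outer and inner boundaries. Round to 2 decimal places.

At z = 21.3 mm: the cylinder: section is a regular 8-gon, circumradius r=3.5 (perimeter = 2·8·3.500·sin(180°/8) = 21.43 mm); the cube at (-3, 0.5) is absent (z outside [21.5, 26]); the cube at (-1.5, -3) is absent (z outside [15.5, 19.5]); Combining (union): only the r=3.5 cylinder is present, so the union is just that shape — boundary = 21.43 mm; (rotated 85° about Z; rotation is an isometry so areas/perimeters/island counts are preserved). Overall, the cross-section is a single solid region. Total boundary length (outer) = 21.43 mm.

21.43 mm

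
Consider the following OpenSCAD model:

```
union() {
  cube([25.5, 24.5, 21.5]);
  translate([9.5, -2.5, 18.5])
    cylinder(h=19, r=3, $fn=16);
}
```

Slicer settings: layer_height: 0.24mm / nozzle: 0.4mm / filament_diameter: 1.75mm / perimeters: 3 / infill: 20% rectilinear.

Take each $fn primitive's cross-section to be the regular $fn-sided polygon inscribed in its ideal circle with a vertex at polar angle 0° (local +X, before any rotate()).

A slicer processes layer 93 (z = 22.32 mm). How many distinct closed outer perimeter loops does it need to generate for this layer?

At z = 22.32 mm: the cube does not reach this height (z outside [0, 21.5]); the r=3 cylinder at (9.5, -2.5) gives a regular 16-gon of circumradius 3 (constant along its height); Taking the union: only the r=3 cylinder at (9.5, -2.5) is present, so the union is just that shape — 1 connected region. The result has 1 disconnected region.

1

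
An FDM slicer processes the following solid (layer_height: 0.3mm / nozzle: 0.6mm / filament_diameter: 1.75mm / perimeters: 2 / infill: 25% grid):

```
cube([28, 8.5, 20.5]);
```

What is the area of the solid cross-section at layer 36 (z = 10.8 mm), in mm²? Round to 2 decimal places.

238.00 mm²

At z = 10.8 mm: the 28×8.5 cube contributes its full rectangle (area 238.00 mm²). Overall, the cross-section is a single solid region. Net area = 238.00 mm².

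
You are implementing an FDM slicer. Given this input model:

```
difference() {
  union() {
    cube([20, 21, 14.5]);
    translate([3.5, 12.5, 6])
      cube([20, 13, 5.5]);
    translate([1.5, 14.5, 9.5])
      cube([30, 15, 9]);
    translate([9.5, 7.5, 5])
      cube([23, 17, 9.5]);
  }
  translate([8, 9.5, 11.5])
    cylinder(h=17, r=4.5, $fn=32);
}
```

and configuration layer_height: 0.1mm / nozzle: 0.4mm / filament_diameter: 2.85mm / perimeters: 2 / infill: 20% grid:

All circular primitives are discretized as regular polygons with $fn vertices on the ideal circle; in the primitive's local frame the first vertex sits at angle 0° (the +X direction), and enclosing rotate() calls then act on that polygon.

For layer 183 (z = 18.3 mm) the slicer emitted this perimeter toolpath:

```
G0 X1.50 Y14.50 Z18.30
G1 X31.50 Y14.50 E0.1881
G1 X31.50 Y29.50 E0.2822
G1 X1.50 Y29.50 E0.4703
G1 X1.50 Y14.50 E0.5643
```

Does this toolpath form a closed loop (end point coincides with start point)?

yes

Start point (G0): (1.50, 14.50). End point (last G1): the path returns to the start — closed.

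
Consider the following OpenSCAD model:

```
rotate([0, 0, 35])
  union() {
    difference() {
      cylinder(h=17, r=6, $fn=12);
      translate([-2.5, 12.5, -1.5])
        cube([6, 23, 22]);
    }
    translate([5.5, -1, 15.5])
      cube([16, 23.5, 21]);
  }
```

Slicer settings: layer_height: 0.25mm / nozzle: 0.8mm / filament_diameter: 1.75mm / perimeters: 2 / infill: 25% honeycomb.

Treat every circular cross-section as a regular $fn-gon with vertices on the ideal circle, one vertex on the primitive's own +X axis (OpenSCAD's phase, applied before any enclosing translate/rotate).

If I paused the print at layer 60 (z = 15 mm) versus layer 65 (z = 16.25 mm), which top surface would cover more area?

Layer 60 (z = 15): the cylinder: section is a regular 12-gon, circumradius r=6 (area = (12/2)·6.000²·sin(360°/12) = 108.00 mm²); the cube at (-2.5, 12.5) (footprint 6×23) is included at this height (area 138.00 mm²); Taking the first minus the rest: starting from the r=6 cylinder (108.00 mm²), the 6×23 cube at (-2.5, 12.5) misses the remaining region (no effect) — area = 108.00 mm²; the cube at (5.5, -1) is not intersected at this z (z outside [15.5, 36.5]); Merging all regions: only that combined region is present, so the union is just that shape — area = 108.00 mm²; (rotated 35° about Z; rotation is an isometry so areas/perimeters/island counts are preserved). So its area = 108.00 mm². Layer 65 (z = 16.25): the r=6 cylinder gives a regular 12-gon of circumradius 6 (constant along its height) (area = (12/2)·6.000²·sin(360°/12) = 108.00 mm²); the cube at (-2.5, 12.5) is present — its section is the full 6×23 rectangle (area 138.00 mm²); Taking the first minus the rest: starting from the r=6 cylinder (108.00 mm²), the 6×23 cube at (-2.5, 12.5) misses the remaining region (no effect) — area = 108.00 mm²; the cube at (5.5, -1) is present — its section is the full 16×23.5 rectangle (area 376.00 mm²); Combining (union): the regions partially overlap — summed areas 484.00 mm² minus the doubly-counted overlap 0.83 mm² gives 483.17 mm² — area = 483.17 mm²; (whole slice rotated 35° about Z — lengths, areas and connectivity unchanged). So its area = 483.17 mm². Layer 65 is larger (483.17 vs 108.00 mm²).

layer 65 (z = 16.25 mm)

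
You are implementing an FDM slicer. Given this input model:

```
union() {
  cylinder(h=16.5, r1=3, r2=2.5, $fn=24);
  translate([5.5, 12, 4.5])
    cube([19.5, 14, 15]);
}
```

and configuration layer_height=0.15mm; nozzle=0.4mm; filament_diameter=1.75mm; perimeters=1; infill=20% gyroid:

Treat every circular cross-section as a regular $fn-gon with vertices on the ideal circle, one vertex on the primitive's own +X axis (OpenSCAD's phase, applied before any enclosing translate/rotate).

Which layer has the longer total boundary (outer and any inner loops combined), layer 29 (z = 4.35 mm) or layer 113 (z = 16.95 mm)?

layer 113 (z = 16.95 mm)

Layer 29 (z = 4.35): the cone (r1=3→r2=2.5) has section circumradius 2.868 here — a regular 24-gon (perimeter = 2·24·2.868·sin(180°/24) = 17.97 mm); the cube at (5.5, 12) is absent (z outside [4.5, 19.5]); Taking the union: only the cone is present, so the union is just that shape — boundary = 17.97 mm. So its perimeter = 17.97 mm. Layer 113 (z = 16.95): the cone does not reach this height (z outside [0, 16.5]); the cube at (5.5, 12) (footprint 19.5×14) is included at this height (perimeter 67.00 mm); Merging all regions: only the 19.5×14 cube at (5.5, 12) is present, so the union is just that shape — boundary = 67.00 mm. So its perimeter = 67.00 mm. Layer 113 is larger (67.00 vs 17.97 mm).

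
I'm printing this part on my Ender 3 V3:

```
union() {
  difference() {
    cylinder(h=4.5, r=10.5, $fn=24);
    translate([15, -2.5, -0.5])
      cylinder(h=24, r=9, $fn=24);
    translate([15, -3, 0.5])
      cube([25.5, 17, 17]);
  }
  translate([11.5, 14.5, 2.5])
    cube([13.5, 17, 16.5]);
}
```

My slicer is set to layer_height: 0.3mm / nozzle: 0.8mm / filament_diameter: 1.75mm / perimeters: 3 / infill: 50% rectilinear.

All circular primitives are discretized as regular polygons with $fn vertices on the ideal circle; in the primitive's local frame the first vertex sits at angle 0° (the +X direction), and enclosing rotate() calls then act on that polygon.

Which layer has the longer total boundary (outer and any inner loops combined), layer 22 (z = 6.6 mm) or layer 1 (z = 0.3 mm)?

Layer 22 (z = 6.6): the cylinder does not reach this height (z outside [0, 4.5]); the r=9 cylinder at (15, -2.5) gives a regular 24-gon of circumradius 9 (constant along its height) (perimeter = 2·24·9.000·sin(180°/24) = 56.39 mm); the cube at (15, -3) is present — its section is the full 25.5×17 rectangle (perimeter 85.00 mm); Subtracting the remaining from the first: the first operand is absent here, so nothing remains; the cube at (11.5, 14.5) (footprint 13.5×17) is included at this height (perimeter 61.00 mm); Combining (union): only the 13.5×17 cube at (11.5, 14.5) is present, so the union is just that shape — boundary = 61.00 mm. So its perimeter = 61.00 mm. Layer 1 (z = 0.3): the cylinder: section is a regular 24-gon, circumradius r=10.5 (perimeter = 2·24·10.500·sin(180°/24) = 65.79 mm); the r=9 cylinder at (15, -2.5) gives a regular 24-gon of circumradius 9 (constant along its height) (perimeter = 2·24·9.000·sin(180°/24) = 56.39 mm); the cube at (15, -3) does not reach this height (z outside [0.5, 17.5]); After the difference (first − rest): starting from the r=10.5 cylinder, the r=9 cylinder at (15, -2.5) partially overlaps it — only the 34.19 mm² overlap (of its 251.57 mm²) is removed, clipping the outline — boundary = 66.20 mm; the cube at (11.5, 14.5) is absent (z outside [2.5, 19]); Combining (union): only that combined region is present, so the union is just that shape — boundary = 66.20 mm. So its perimeter = 66.20 mm. Layer 1 is larger (66.20 vs 61.00 mm).

layer 1 (z = 0.3 mm)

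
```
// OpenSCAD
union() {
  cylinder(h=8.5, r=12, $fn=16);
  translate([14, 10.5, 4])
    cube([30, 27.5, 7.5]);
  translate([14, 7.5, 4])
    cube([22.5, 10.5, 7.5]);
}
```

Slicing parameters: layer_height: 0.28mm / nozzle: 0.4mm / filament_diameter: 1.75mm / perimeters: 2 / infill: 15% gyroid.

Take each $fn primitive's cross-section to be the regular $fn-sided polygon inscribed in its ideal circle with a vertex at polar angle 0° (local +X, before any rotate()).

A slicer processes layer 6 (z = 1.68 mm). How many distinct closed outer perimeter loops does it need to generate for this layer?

At z = 1.68 mm: the cylinder: section is a regular 16-gon, circumradius r=12; the cube at (14, 10.5) is not intersected at this z (z outside [4, 11.5]); the cube at (14, 7.5) is absent (z outside [4, 11.5]); Taking the union: only the r=12 cylinder is present, so the union is just that shape — 1 connected region. The result has 1 disconnected region.

1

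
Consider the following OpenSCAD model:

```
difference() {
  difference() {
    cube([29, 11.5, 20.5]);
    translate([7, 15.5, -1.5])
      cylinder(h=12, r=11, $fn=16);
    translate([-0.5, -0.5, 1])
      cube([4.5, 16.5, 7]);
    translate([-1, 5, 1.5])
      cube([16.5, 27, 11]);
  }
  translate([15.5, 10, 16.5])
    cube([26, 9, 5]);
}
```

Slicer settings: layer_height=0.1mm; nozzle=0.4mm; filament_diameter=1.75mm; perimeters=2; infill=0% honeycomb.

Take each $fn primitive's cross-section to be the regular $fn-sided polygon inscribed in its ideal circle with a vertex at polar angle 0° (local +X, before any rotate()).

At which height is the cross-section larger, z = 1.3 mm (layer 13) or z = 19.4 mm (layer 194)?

Layer 13 (z = 1.3): the 29×11.5 cube contributes its full rectangle (area 333.50 mm²); the cylinder at (7, 15.5): section is a regular 16-gon, circumradius r=11 (area = (16/2)·11.000²·sin(360°/16) = 370.44 mm²); the cube at (-0.5, -0.5) (footprint 4.5×16.5) is included at this height (area 74.25 mm²); the cube at (-1, 5) is absent (z outside [1.5, 12.5]); Subtracting the remaining from the first: starting from the 29×11.5 cube (333.50 mm²), the r=11 cylinder at (7, 15.5) partially overlaps it — only the 92.50 mm² overlap (of its 370.44 mm²) is removed, clipping the outline; the 4.5×16.5 cube at (-0.5, -0.5) partially overlaps it — only the 23.81 mm² overlap (of its 74.25 mm²) is removed, clipping the outline — area = 217.19 mm²; the cube at (15.5, 10) is not intersected at this z (z outside [16.5, 21.5]); After the difference (first − rest): none of the subtracted shapes is present at this height, so that combined region is unchanged — area = 217.19 mm². So its area = 217.19 mm². Layer 194 (z = 19.4): the cube is present — its section is the full 29×11.5 rectangle (area 333.50 mm²); the cylinder at (7, 15.5) does not reach this height (z outside [-1.5, 10.5]); the cube at (-0.5, -0.5) is absent (z outside [1, 8]); the cube at (-1, 5) is not intersected at this z (z outside [1.5, 12.5]); Taking the first minus the rest: none of the subtracted shapes is present at this height, so the 29×11.5 cube is unchanged — area = 333.50 mm²; the cube at (15.5, 10) (footprint 26×9) is included at this height (area 234.00 mm²); Subtracting the remaining from the first: starting from that combined region (333.50 mm²), the 26×9 cube at (15.5, 10) partially overlaps it — only the 20.25 mm² overlap (of its 234.00 mm²) is removed, clipping the outline — area = 313.25 mm². So its area = 313.25 mm². Layer 194 is larger (313.25 vs 217.19 mm²).

layer 194 (z = 19.4 mm)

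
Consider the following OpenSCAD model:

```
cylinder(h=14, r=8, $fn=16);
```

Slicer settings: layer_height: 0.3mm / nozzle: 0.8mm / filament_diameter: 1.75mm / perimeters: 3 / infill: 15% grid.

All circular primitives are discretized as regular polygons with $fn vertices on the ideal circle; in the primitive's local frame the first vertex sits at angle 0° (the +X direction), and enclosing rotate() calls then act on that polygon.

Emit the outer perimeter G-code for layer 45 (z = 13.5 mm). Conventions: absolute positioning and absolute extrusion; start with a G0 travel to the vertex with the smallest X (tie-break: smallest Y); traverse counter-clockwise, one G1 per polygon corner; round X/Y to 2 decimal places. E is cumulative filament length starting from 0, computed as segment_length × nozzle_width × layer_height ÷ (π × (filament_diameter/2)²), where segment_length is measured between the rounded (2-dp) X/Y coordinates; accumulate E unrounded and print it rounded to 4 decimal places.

G0 X-8.00 Y0.00 Z13.50
G1 X-7.39 Y-3.06 E0.3113
G1 X-5.66 Y-5.66 E0.6229
G1 X-3.06 Y-7.39 E0.9346
G1 X0.00 Y-8.00 E1.2459
G1 X3.06 Y-7.39 E1.5572
G1 X5.66 Y-5.66 E1.8688
G1 X7.39 Y-3.06 E2.1804
G1 X8.00 Y0.00 E2.4918
G1 X7.39 Y3.06 E2.8031
G1 X5.66 Y5.66 E3.1147
G1 X3.06 Y7.39 E3.4263
G1 X0.00 Y8.00 E3.7377
G1 X-3.06 Y7.39 E4.0490
G1 X-5.66 Y5.66 E4.3606
G1 X-7.39 Y3.06 E4.6722
G1 X-8.00 Y0.00 E4.9836

At z = 13.5 mm: the cylinder: section is a regular 16-gon, circumradius r=8. The outline is a single polygon with 16 vertices. Extrusion per mm of travel: 0.8 × 0.3 / (π × 0.875²) = 0.099780. Accumulating E over each segment gives final E = 4.9836.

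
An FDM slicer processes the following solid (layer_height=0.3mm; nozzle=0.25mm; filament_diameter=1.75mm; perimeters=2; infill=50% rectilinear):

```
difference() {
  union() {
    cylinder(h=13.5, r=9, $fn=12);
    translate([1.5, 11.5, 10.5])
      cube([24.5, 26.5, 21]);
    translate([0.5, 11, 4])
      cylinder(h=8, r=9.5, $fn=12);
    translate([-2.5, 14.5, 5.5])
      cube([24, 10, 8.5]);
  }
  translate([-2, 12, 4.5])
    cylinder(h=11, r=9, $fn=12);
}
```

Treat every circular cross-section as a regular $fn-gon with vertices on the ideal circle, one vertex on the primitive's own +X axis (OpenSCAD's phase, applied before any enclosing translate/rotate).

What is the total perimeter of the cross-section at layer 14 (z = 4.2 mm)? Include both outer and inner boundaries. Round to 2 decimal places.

81.56 mm

At z = 4.2 mm: the cylinder: section is a regular 12-gon, circumradius r=9 (perimeter = 2·12·9.000·sin(180°/12) = 55.90 mm); the cube at (1.5, 11.5) does not reach this height (z outside [10.5, 31.5]); the cylinder at (0.5, 11): section is a regular 12-gon, circumradius r=9.5 (perimeter = 2·12·9.500·sin(180°/12) = 59.01 mm); the cube at (-2.5, 14.5) is absent (z outside [5.5, 14]); Taking the union: the regions partially overlap (shared area 70.37 mm²), so the edge portions inside another operand are dropped and the merged outline is re-measured after clipping — boundary = 81.56 mm; the cylinder at (-2, 12) is not intersected at this z (z outside [4.5, 15.5]); Taking the first minus the rest: none of the subtracted shapes is present at this height, so the result so far is unchanged — boundary = 81.56 mm. Overall, the cross-section is a single solid region. Total boundary length (outer) = 81.56 mm.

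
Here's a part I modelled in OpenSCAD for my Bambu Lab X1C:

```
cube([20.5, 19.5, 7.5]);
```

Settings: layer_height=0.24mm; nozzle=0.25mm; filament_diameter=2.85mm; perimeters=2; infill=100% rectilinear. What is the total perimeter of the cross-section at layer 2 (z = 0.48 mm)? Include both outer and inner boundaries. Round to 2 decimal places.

80.00 mm

At z = 0.48 mm: the cube is present — its section is the full 20.5×19.5 rectangle (perimeter 80.00 mm). Overall, the cross-section is a single solid region. Total boundary length (outer) = 80.00 mm.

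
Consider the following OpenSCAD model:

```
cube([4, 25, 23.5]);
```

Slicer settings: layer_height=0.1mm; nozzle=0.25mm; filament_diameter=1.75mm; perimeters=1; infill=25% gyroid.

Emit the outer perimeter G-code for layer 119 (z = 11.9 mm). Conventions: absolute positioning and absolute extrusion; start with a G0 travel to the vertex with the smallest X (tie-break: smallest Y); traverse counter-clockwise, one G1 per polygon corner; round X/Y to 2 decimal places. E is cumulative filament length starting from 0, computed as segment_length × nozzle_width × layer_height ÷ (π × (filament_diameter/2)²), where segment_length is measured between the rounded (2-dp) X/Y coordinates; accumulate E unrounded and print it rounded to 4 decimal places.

At z = 11.9 mm: the 4×25 cube contributes its full rectangle. The outline is a single polygon with 4 vertices. Extrusion per mm of travel: 0.25 × 0.1 / (π × 0.875²) = 0.010394. Accumulating E over each segment gives final E = 0.6028.

G0 X0.00 Y0.00 Z11.90
G1 X4.00 Y0.00 E0.0416
G1 X4.00 Y25.00 E0.3014
G1 X0.00 Y25.00 E0.3430
G1 X0.00 Y0.00 E0.6028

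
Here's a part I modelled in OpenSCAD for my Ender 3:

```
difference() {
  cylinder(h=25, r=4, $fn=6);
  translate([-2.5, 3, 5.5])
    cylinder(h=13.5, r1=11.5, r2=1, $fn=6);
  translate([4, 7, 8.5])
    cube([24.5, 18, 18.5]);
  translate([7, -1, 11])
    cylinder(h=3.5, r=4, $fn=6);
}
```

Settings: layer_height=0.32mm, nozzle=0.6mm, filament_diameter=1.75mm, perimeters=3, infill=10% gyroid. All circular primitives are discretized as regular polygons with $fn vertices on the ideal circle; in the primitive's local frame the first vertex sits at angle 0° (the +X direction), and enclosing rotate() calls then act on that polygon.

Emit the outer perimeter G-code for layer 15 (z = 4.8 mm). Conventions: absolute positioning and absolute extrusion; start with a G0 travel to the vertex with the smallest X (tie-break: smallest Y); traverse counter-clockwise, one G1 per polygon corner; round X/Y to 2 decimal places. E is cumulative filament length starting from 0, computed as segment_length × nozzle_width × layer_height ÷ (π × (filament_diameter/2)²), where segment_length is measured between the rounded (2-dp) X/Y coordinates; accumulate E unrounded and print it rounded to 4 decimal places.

At z = 4.8 mm: the cylinder: section is a regular 6-gon, circumradius r=4; the cone at (-2.5, 3) does not reach this height (z outside [5.5, 19]); the cube at (4, 7) is not intersected at this z (z outside [8.5, 27]); the cylinder at (7, -1) is not intersected at this z (z outside [11, 14.5]); Taking the first minus the rest: none of the subtracted shapes is present at this height, so the r=4 cylinder is unchanged — 1 connected region. The outline is a single polygon with 6 vertices. Extrusion per mm of travel: 0.6 × 0.32 / (π × 0.875²) = 0.079824. Accumulating E over each segment gives final E = 1.9146.

G0 X-4.00 Y0.00 Z4.80
G1 X-2.00 Y-3.46 E0.3190
G1 X2.00 Y-3.46 E0.6383
G1 X4.00 Y0.00 E0.9573
G1 X2.00 Y3.46 E1.2763
G1 X-2.00 Y3.46 E1.5956
G1 X-4.00 Y0.00 E1.9146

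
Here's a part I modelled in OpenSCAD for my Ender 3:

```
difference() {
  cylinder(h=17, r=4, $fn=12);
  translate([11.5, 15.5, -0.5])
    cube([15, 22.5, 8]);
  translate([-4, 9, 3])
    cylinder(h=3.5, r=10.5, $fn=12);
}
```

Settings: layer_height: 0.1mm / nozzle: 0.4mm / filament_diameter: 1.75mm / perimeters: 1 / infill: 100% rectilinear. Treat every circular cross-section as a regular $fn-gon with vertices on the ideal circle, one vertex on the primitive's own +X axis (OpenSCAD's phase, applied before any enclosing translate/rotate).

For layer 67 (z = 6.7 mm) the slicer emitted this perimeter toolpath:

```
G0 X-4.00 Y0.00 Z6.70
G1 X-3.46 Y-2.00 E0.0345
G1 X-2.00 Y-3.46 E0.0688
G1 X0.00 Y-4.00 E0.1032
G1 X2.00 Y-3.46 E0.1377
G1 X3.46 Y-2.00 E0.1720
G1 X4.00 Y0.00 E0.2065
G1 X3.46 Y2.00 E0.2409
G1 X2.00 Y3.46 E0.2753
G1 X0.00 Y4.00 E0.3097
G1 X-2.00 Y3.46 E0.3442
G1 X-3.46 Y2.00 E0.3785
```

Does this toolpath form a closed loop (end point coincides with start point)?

Start point (G0): (-4.00, 0.00). End point (last G1): the path does not return to the start — open.

no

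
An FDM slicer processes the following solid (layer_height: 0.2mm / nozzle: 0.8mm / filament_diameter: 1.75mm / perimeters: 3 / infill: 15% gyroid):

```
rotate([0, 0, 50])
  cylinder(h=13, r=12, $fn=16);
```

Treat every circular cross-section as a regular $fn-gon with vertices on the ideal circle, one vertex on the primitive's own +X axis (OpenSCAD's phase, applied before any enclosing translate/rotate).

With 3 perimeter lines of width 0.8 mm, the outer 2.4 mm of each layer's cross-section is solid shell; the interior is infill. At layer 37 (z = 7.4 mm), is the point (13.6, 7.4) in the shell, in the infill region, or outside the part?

outside

At z = 7.4 mm: the r=12 cylinder gives a regular 16-gon of circumradius 12 (constant along its height); (rotated 50° about Z; rotation is an isometry so areas/perimeters/island counts are preserved). Overall, the cross-section is a single solid region. Undo the 50° rotation: the query point maps to (14.411, -5.662) in the un-rotated model frame. The nearest boundary edge runs (8.49, -8.49)→(11.09, -4.59); distance from the point to it = 3.49 mm. The point is not inside any of the regions above, so it lies outside the cross-section (3.49 mm from the nearest boundary).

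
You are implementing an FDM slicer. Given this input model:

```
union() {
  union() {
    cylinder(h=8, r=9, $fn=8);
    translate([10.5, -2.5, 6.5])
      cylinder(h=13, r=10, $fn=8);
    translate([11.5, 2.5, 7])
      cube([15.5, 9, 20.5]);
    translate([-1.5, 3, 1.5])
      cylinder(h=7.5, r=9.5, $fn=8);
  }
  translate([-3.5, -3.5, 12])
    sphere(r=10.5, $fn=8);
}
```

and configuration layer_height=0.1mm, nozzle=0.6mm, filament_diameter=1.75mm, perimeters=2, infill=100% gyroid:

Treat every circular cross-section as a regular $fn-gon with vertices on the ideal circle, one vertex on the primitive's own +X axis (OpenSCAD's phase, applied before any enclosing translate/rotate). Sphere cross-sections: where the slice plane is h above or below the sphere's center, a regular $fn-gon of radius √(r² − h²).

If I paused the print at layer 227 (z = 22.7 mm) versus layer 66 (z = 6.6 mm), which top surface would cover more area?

Layer 227 (z = 22.7): the cylinder is not intersected at this z (z outside [0, 8]); the cylinder at (10.5, -2.5) is absent (z outside [6.5, 19.5]); the 15.5×9 cube at (11.5, 2.5) contributes its full rectangle (area 139.50 mm²); the cylinder at (-1.5, 3) does not reach this height (z outside [1.5, 9]); Combining (union): only the 15.5×9 cube at (11.5, 2.5) is present, so the union is just that shape — area = 139.50 mm²; the sphere at (-3.5, -3.5) is not intersected at this z (|z−center|=10.700 > r=10.5); Merging all regions: only that combined region is present, so the union is just that shape — area = 139.50 mm². So its area = 139.50 mm². Layer 66 (z = 6.6): the cylinder: section is a regular 8-gon, circumradius r=9 (area = (8/2)·9.000²·sin(360°/8) = 229.10 mm²); the cylinder at (10.5, -2.5): section is a regular 8-gon, circumradius r=10 (area = (8/2)·10.000²·sin(360°/8) = 282.84 mm²); the cube at (11.5, 2.5) does not reach this height (z outside [7, 27.5]); the cylinder at (-1.5, 3): section is a regular 8-gon, circumradius r=9.5 (area = (8/2)·9.500²·sin(360°/8) = 255.27 mm²); Taking the union: the regions partially overlap — summed areas 767.21 mm² minus the doubly-counted overlap 256.05 mm² gives 511.16 mm² — area = 511.16 mm²; the r=10.5 sphere at (-3.5, -3.5) contributes a regular 8-gon of circumradius √(10.5²−5.4²) = 9.005 (area = (8/2)·9.005²·sin(360°/8) = 229.36 mm²); Merging all regions: the regions partially overlap — summed areas 740.52 mm² minus the doubly-counted overlap 154.88 mm² gives 585.64 mm² — area = 585.64 mm². So its area = 585.64 mm². Layer 66 is larger (585.64 vs 139.50 mm²).

layer 66 (z = 6.6 mm)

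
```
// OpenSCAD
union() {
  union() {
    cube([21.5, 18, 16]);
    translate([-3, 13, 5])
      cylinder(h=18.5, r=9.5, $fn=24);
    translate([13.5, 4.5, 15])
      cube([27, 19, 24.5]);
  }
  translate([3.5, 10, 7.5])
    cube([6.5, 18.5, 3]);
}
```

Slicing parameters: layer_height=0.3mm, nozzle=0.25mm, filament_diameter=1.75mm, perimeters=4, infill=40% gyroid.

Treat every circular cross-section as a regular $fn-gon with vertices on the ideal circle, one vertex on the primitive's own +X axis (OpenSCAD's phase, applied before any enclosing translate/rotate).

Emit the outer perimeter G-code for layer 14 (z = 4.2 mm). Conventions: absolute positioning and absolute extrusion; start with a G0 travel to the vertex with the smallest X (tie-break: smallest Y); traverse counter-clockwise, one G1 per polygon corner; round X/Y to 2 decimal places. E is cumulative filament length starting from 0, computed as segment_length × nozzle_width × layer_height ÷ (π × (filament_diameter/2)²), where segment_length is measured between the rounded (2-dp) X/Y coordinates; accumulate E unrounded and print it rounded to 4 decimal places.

G0 X0.00 Y0.00 Z4.20
G1 X21.50 Y0.00 E0.6704
G1 X21.50 Y18.00 E1.2317
G1 X0.00 Y18.00 E1.9021
G1 X0.00 Y0.00 E2.4633

At z = 4.2 mm: the cube is present — its section is the full 21.5×18 rectangle; the cylinder at (-3, 13) is absent (z outside [5, 23.5]); the cube at (13.5, 4.5) does not reach this height (z outside [15, 39.5]); Merging all regions: only the 21.5×18 cube is present, so the union is just that shape — 1 connected region; the cube at (3.5, 10) does not reach this height (z outside [7.5, 10.5]); Combining (union): only that combined region is present, so the union is just that shape — 1 connected region. The outline is a single polygon with 4 vertices. Extrusion per mm of travel: 0.25 × 0.3 / (π × 0.875²) = 0.031181. Accumulating E over each segment gives final E = 2.4633.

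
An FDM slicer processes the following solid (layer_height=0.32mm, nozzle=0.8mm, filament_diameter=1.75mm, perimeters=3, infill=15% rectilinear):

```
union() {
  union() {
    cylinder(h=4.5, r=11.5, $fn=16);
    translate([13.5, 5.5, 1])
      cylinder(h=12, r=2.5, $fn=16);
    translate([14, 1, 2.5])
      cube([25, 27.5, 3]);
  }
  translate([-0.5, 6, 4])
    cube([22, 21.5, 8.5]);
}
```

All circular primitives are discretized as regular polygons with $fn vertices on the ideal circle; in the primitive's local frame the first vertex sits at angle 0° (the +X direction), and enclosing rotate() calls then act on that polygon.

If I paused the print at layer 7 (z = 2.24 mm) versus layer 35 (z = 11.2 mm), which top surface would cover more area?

Layer 7 (z = 2.24): the r=11.5 cylinder gives a regular 16-gon of circumradius 11.5 (constant along its height) (area = (16/2)·11.500²·sin(360°/16) = 404.88 mm²); the r=2.5 cylinder at (13.5, 5.5) gives a regular 16-gon of circumradius 2.5 (constant along its height) (area = (16/2)·2.500²·sin(360°/16) = 19.13 mm²); the cube at (14, 1) does not reach this height (z outside [2.5, 5.5]); Taking the union: the 2 present regions are separate (no shared area or edge), so areas and boundary lengths simply add and each stays a separate island — area = 424.01 mm²; the cube at (-0.5, 6) is absent (z outside [4, 12.5]); Merging all regions: only the result so far is present, so the union is just that shape — area = 424.01 mm². So its area = 424.01 mm². Layer 35 (z = 11.2): the cylinder is absent (z outside [0, 4.5]); the cylinder at (13.5, 5.5): section is a regular 16-gon, circumradius r=2.5 (area = (16/2)·2.500²·sin(360°/16) = 19.13 mm²); the cube at (14, 1) is absent (z outside [2.5, 5.5]); Combining (union): only the r=2.5 cylinder at (13.5, 5.5) is present, so the union is just that shape — area = 19.13 mm²; the 22×21.5 cube at (-0.5, 6) contributes its full rectangle (area 473.00 mm²); Taking the union: the regions partially overlap — summed areas 492.13 mm² minus the doubly-counted overlap 7.12 mm² gives 485.02 mm² — area = 485.02 mm². So its area = 485.02 mm². Layer 35 is larger (485.02 vs 424.01 mm²).

layer 35 (z = 11.2 mm)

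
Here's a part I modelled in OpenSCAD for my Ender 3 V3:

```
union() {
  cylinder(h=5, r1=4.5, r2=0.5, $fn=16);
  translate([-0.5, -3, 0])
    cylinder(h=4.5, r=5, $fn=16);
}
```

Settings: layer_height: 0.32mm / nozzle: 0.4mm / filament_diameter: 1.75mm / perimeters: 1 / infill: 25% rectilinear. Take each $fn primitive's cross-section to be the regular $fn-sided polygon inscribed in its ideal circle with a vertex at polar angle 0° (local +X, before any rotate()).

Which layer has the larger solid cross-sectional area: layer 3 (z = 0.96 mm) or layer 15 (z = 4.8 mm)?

layer 3 (z = 0.96 mm)

Layer 3 (z = 0.96): the cone: at t=0.192 of its height the radius interpolates to r₁+(r₂−r₁)t = 3.732, giving a regular 16-gon of that circumradius (area = (16/2)·3.732²·sin(360°/16) = 42.64 mm²); the r=5 cylinder at (-0.5, -3) contributes a regular 16-gon of circumradius 5 (area = (16/2)·5.000²·sin(360°/16) = 76.54 mm²); Merging all regions: the regions partially overlap — summed areas 119.18 mm² minus the doubly-counted overlap 31.51 mm² gives 87.66 mm² — area = 87.66 mm². So its area = 87.66 mm². Layer 15 (z = 4.8): the cone: at t=0.960 of its height the radius interpolates to r₁+(r₂−r₁)t = 0.660, giving a regular 16-gon of that circumradius (area = (16/2)·0.660²·sin(360°/16) = 1.33 mm²); the cylinder at (-0.5, -3) is absent (z outside [0, 4.5]); Merging all regions: only the cone is present, so the union is just that shape — area = 1.33 mm². So its area = 1.33 mm². Layer 3 is larger (87.66 vs 1.33 mm²).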